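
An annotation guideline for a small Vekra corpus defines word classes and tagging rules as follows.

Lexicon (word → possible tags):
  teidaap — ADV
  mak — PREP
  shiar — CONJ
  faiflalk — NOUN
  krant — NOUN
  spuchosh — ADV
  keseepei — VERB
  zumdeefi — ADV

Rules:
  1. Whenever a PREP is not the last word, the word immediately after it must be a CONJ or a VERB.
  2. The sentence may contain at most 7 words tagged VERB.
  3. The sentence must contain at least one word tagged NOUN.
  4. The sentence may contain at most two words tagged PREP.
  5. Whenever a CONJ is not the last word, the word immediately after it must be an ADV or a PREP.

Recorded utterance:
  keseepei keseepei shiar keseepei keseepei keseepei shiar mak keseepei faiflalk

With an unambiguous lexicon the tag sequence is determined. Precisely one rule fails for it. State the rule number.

5

Fixed tagging: VERB VERB CONJ VERB VERB VERB CONJ PREP VERB NOUN.
Rule check: R1 ✓, R2 ✓, R3 ✓, R4 ✓, R5 ✗.
Only rule 5 fails.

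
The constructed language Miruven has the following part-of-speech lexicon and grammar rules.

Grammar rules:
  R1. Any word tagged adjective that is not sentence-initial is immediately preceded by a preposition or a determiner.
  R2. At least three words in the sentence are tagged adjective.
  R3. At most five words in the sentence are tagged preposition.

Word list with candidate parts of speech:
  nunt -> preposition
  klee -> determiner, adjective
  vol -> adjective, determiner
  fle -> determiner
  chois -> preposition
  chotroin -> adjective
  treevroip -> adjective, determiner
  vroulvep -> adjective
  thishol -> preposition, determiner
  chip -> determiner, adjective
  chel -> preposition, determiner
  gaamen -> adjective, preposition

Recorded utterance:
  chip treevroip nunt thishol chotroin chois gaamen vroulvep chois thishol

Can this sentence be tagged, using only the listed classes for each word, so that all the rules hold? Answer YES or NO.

YES

Candidates per position — 1:chip {determiner,adjective}; 2:treevroip {adjective,determiner}; 3:nunt {preposition}; 4:thishol {preposition,determiner}; 5:chotroin {adjective}; 6:chois {preposition}; 7:gaamen {adjective,preposition}; 8:vroulvep {adjective}; 9:chois {preposition}; 10:thishol {preposition,determiner}.
One satisfying assignment: adjective determiner preposition determiner adjective preposition preposition adjective preposition preposition.
Verifying each rule — rule 1 satisfied; rule 2 satisfied; rule 3 satisfied.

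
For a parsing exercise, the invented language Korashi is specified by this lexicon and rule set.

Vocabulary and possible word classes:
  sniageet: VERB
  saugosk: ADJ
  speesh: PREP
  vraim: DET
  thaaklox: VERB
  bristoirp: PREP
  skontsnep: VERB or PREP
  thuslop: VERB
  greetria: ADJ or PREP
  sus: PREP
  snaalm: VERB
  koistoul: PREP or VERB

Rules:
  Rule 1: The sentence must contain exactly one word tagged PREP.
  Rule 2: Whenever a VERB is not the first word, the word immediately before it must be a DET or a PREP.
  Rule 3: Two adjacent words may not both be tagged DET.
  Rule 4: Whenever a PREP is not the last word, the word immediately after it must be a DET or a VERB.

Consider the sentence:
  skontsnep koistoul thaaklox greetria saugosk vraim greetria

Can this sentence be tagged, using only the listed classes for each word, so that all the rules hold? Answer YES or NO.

Candidates per position — 1:skontsnep {VERB,PREP}; 2:koistoul {PREP,VERB}; 3:thaaklox {VERB}; 4:greetria {ADJ,PREP}; 5:saugosk {ADJ}; 6:vraim {DET}; 7:greetria {ADJ,PREP}.
One satisfying assignment: VERB PREP VERB ADJ ADJ DET ADJ.
Checking: rule 1 ✓; rule 2 ✓; rule 3 ✓; rule 4 ✓.

YES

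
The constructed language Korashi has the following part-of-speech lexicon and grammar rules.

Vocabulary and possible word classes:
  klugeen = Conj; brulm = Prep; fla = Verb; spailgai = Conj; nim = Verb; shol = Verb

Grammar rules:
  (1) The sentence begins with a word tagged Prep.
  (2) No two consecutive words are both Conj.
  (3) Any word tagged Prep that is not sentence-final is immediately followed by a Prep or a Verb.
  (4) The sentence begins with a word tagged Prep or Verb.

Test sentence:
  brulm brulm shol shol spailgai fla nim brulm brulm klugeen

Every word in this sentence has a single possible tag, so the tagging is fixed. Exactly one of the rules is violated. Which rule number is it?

3

Fixed tagging: Prep Prep Verb Verb Conj Verb Verb Prep Prep Conj.
Checking each rule: R1 holds, R2 holds, R3 violated, R4 holds.
Only rule 3 fails.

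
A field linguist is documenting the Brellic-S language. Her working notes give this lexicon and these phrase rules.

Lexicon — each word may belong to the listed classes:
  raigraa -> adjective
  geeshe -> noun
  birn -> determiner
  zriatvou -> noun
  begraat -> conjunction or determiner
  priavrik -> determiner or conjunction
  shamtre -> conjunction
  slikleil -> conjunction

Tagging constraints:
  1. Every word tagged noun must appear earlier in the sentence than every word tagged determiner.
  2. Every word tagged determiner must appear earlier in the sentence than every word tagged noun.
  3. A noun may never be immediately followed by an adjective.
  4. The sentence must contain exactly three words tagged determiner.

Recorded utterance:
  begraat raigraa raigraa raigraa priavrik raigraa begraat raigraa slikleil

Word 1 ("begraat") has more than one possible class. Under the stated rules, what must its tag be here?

determiner

Candidates per position — 1:begraat {conjunction,determiner}; 2:raigraa {adjective}; 3:raigraa {adjective}; 4:raigraa {adjective}; 5:priavrik {determiner,conjunction}; 6:raigraa {adjective}; 7:begraat {conjunction,determiner}; 8:raigraa {adjective}; 9:slikleil {conjunction}.
Word 1 cannot be conjunction — rule 4 would then fail for every completion. It is determiner.
Word 5 cannot be conjunction — rule 4 would then fail for every completion. It is determiner.
Word 7 cannot be conjunction — rule 4 would then fail for every completion. It is determiner.
The only consistent sequence is: determiner adjective adjective adjective determiner adjective determiner adjective conjunction.
Verifying each rule — rule 1 satisfied; rule 2 satisfied; rule 3 satisfied; rule 4 satisfied.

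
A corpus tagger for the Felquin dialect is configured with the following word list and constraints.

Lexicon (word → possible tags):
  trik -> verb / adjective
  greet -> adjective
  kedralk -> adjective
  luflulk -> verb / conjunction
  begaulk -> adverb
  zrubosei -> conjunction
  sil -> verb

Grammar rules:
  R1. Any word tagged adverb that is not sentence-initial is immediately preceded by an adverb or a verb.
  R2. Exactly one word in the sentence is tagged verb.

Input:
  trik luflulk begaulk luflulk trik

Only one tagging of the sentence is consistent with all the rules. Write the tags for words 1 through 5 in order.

adjective verb adverb conjunction adjective

Candidates per position — 1:trik {verb,adjective}; 2:luflulk {verb,conjunction}; 3:begaulk {adverb}; 4:luflulk {verb,conjunction}; 5:trik {verb,adjective}.
Position 2: conjunction is ruled out by rule 1; that leaves verb.
Position 4: verb is ruled out by rule 2; that leaves conjunction.
Position 5: verb is ruled out by rule 2; that leaves adjective.
Position 1: verb is ruled out by rule 2; that leaves adjective.
The unique satisfying tagging is: adjective verb adverb conjunction adjective.
Check: rule 1 ✓; rule 2 ✓.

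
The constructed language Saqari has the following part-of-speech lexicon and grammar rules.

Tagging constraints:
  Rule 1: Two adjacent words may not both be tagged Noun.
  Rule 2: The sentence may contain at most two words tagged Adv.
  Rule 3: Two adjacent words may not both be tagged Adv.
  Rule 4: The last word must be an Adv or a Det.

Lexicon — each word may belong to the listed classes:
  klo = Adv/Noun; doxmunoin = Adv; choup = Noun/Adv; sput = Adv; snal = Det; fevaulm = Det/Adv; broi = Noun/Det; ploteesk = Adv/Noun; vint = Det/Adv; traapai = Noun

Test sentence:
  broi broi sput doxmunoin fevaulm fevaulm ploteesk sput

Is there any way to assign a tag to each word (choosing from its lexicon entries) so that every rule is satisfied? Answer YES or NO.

Candidates per position — 1:broi {Noun,Det}; 2:broi {Noun,Det}; 3:sput {Adv}; 4:doxmunoin {Adv}; 5:fevaulm {Det,Adv}; 6:fevaulm {Det,Adv}; 7:ploteesk {Adv,Noun}; 8:sput {Adv}.
Rule 2 cannot be satisfied by any choice of tags from the lexicon.
So there is no consistent tagging.

NO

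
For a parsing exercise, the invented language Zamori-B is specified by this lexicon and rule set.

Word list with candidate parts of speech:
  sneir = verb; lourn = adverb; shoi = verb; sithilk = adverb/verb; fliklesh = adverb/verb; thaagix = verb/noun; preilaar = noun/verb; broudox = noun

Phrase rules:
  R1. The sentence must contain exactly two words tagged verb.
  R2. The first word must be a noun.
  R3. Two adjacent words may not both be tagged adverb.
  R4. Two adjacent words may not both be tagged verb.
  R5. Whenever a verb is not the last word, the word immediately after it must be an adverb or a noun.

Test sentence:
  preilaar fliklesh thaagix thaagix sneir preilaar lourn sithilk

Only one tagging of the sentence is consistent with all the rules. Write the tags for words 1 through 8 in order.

Candidates per position — 1:preilaar {noun,verb}; 2:fliklesh {adverb,verb}; 3:thaagix {verb,noun}; 4:thaagix {verb,noun}; 5:sneir {verb}; 6:preilaar {noun,verb}; 7:lourn {adverb}; 8:sithilk {adverb,verb}.
Word 1 cannot be verb — rule 2 would then fail for every completion. It is noun.
Word 4 cannot be verb — rule 4 would then fail for every completion. It is noun.
Word 6 cannot be verb — rule 4 would then fail for every completion. It is noun.
Word 8 cannot be adverb — rule 3 would then fail for every completion. It is verb.
Word 2 cannot be verb — rule 1 would then fail for every completion. It is adverb.
Word 3 cannot be verb — rule 1 would then fail for every completion. It is noun.
That leaves exactly one tagging: noun adverb noun noun verb noun adverb verb.
Rule-by-rule: rule 1 ok; rule 2 ok; rule 3 ok; rule 4 ok; rule 5 ok.

noun adverb noun noun verb noun adverb verb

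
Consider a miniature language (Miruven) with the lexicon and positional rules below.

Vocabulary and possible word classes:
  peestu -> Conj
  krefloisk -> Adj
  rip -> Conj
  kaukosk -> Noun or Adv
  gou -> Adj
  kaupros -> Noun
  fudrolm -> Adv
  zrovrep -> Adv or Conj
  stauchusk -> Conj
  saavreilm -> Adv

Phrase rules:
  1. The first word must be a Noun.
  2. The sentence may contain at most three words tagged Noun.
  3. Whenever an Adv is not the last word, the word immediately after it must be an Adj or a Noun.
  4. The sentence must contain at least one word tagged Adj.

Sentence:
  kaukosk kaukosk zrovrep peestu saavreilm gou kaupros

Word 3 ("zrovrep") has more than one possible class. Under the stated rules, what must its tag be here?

Conj

Candidates per position — 1:kaukosk {Noun,Adv}; 2:kaukosk {Noun,Adv}; 3:zrovrep {Adv,Conj}; 4:peestu {Conj}; 5:saavreilm {Adv}; 6:gou {Adj}; 7:kaupros {Noun}.
Word 1 cannot be Adv — rule 1 would then fail for every completion. It is Noun.
Word 2 cannot be Adv — rule 3 would then fail for every completion. It is Noun.
Word 3 cannot be Adv — rule 3 would then fail for every completion. It is Conj.
That leaves exactly one tagging: Noun Noun Conj Conj Adv Adj Noun.
Rule-by-rule: rule 1 satisfied; rule 2 satisfied; rule 3 satisfied; rule 4 satisfied.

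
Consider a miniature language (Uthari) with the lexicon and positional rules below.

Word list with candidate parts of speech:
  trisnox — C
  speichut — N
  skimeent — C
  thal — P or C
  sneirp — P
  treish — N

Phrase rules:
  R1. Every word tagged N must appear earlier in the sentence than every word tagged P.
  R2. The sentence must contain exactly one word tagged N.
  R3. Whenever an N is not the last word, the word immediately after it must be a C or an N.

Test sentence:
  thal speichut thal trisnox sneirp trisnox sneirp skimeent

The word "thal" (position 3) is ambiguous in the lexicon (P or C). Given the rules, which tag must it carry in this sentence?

C

Candidates per position — 1:thal {P,C}; 2:speichut {N}; 3:thal {P,C}; 4:trisnox {C}; 5:sneirp {P}; 6:trisnox {C}; 7:sneirp {P}; 8:skimeent {C}.
Position 1: tagging it P would leave rule 1 unsatisfiable, so it must be C.
Position 3: tagging it P would leave rule 3 unsatisfiable, so it must be C.
That leaves exactly one tagging: C N C C P C P C.
Verifying each rule — rule 1 holds; rule 2 holds; rule 3 holds.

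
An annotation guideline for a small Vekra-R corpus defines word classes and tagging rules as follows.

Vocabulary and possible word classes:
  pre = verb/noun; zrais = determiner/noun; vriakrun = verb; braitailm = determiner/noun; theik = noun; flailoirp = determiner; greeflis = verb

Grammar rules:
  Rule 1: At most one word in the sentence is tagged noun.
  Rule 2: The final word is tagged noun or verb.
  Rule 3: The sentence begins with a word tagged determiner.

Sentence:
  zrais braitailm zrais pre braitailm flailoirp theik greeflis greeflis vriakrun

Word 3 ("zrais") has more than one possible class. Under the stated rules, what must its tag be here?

Candidates per position — 1:zrais {determiner,noun}; 2:braitailm {determiner,noun}; 3:zrais {determiner,noun}; 4:pre {verb,noun}; 5:braitailm {determiner,noun}; 6:flailoirp {determiner}; 7:theik {noun}; 8:greeflis {verb}; 9:greeflis {verb}; 10:vriakrun {verb}.
Word 1 cannot be noun — rule 1 would then fail for every completion. It is determiner.
Word 2 cannot be noun — rule 1 would then fail for every completion. It is determiner.
Word 3 cannot be noun — rule 1 would then fail for every completion. It is determiner.
Word 4 cannot be noun — rule 1 would then fail for every completion. It is verb.
Word 5 cannot be noun — rule 1 would then fail for every completion. It is determiner.
So the tagging must be: determiner determiner determiner verb determiner determiner noun verb verb verb.
Rule-by-rule: rule 1 holds; rule 2 holds; rule 3 holds.

determiner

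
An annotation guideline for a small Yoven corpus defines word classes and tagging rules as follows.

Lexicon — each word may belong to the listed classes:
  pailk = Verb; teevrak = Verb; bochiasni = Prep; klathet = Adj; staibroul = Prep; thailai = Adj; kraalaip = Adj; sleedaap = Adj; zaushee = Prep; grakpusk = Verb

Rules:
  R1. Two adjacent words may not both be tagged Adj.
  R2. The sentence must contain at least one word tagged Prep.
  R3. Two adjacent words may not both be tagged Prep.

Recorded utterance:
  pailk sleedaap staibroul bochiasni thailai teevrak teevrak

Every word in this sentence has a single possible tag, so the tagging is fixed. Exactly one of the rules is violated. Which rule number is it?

Fixed tagging: Verb Adj Prep Prep Adj Verb Verb.
Checking each rule: R1 holds, R2 holds, R3 violated.
Only rule 3 fails.

3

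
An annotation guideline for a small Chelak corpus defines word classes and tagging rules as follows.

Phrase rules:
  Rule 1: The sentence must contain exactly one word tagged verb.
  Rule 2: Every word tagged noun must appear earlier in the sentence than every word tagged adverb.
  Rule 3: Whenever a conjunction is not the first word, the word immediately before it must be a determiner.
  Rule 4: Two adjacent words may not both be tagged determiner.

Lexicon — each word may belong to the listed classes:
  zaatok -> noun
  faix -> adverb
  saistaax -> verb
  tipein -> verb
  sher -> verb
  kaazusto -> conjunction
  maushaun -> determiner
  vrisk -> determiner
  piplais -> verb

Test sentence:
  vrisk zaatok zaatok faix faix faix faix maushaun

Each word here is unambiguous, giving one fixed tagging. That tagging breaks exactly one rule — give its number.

Fixed tagging: determiner noun noun adverb adverb adverb adverb determiner.
Rule check: R1 fail, R2 pass, R3 pass, R4 pass.
Only rule 1 fails.

1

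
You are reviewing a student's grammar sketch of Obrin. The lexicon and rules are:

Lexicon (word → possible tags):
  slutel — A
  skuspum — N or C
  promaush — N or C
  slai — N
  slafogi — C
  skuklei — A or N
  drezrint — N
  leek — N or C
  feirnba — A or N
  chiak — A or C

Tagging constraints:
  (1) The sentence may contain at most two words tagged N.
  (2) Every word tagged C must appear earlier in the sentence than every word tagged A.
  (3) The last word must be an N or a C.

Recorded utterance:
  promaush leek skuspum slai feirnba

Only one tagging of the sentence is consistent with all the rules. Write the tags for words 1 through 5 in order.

C C C N N

Candidates per position — 1:promaush {N,C}; 2:leek {N,C}; 3:skuspum {N,C}; 4:slai {N}; 5:feirnba {A,N}.
Position 5: tagging it A would leave rule 3 unsatisfiable, so it must be N.
Position 1: tagging it N would leave rule 1 unsatisfiable, so it must be C.
Position 2: tagging it N would leave rule 1 unsatisfiable, so it must be C.
Position 3: tagging it N would leave rule 1 unsatisfiable, so it must be C.
The unique satisfying tagging is: C C C N N.
Checking: rule 1 ✓; rule 2 ✓; rule 3 ✓.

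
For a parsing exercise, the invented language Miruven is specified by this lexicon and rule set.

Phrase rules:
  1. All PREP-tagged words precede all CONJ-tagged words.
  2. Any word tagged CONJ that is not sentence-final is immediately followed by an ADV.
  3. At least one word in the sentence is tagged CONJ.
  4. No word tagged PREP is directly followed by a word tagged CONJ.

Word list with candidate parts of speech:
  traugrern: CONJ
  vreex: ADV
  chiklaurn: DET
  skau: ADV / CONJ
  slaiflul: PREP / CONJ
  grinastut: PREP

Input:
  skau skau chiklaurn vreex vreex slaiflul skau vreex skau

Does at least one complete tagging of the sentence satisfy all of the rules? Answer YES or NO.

YES

Candidates per position — 1:skau {ADV,CONJ}; 2:skau {ADV,CONJ}; 3:chiklaurn {DET}; 4:vreex {ADV}; 5:vreex {ADV}; 6:slaiflul {PREP,CONJ}; 7:skau {ADV,CONJ}; 8:vreex {ADV}; 9:skau {ADV,CONJ}.
One satisfying assignment: ADV ADV DET ADV ADV CONJ ADV ADV CONJ.
Checking: rule 1 satisfied; rule 2 satisfied; rule 3 satisfied; rule 4 satisfied.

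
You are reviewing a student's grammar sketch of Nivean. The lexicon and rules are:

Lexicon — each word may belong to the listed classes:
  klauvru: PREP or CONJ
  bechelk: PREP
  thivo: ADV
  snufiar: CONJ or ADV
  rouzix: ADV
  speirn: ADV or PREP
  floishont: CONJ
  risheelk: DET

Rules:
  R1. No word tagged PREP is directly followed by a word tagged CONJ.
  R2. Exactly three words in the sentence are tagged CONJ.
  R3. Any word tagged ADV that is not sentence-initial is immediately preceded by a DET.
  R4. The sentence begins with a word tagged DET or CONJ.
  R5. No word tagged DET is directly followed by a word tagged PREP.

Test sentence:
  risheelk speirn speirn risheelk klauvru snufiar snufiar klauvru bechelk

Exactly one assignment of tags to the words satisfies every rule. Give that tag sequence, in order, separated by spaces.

DET ADV PREP DET CONJ CONJ CONJ PREP PREP

Candidates per position — 1:risheelk {DET}; 2:speirn {ADV,PREP}; 3:speirn {ADV,PREP}; 4:risheelk {DET}; 5:klauvru {PREP,CONJ}; 6:snufiar {CONJ,ADV}; 7:snufiar {CONJ,ADV}; 8:klauvru {PREP,CONJ}; 9:bechelk {PREP}.
At position 2, choosing PREP makes rule 5 impossible to satisfy; hence ADV.
At position 3, choosing ADV makes rule 3 impossible to satisfy; hence PREP.
At position 5, choosing PREP makes rule 5 impossible to satisfy; hence CONJ.
At position 6, choosing ADV makes rule 3 impossible to satisfy; hence CONJ.
At position 7, choosing ADV makes rule 3 impossible to satisfy; hence CONJ.
At position 8, choosing CONJ makes rule 2 impossible to satisfy; hence PREP.
The unique satisfying tagging is: DET ADV PREP DET CONJ CONJ CONJ PREP PREP.
Check: rule 1 holds; rule 2 holds; rule 3 holds; rule 4 holds; rule 5 holds.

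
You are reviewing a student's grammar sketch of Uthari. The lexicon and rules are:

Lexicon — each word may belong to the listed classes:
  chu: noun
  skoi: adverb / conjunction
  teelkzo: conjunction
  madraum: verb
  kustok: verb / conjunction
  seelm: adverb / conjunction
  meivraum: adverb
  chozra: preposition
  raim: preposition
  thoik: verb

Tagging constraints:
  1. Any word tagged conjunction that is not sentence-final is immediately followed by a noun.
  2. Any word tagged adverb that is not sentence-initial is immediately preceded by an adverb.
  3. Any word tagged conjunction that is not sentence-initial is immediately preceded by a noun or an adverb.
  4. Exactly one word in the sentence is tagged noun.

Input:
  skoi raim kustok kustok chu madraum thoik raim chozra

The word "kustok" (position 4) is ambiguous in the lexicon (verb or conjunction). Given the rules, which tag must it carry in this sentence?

Candidates per position — 1:skoi {adverb,conjunction}; 2:raim {preposition}; 3:kustok {verb,conjunction}; 4:kustok {verb,conjunction}; 5:chu {noun}; 6:madraum {verb}; 7:thoik {verb}; 8:raim {preposition}; 9:chozra {preposition}.
At position 1, choosing conjunction makes rule 1 impossible to satisfy; hence adverb.
At position 3, choosing conjunction makes rule 1 impossible to satisfy; hence verb.
At position 4, choosing conjunction makes rule 3 impossible to satisfy; hence verb.
The unique satisfying tagging is: adverb preposition verb verb noun verb verb preposition preposition.
Verifying each rule — rule 1 ✓; rule 2 ✓; rule 3 ✓; rule 4 ✓.

verb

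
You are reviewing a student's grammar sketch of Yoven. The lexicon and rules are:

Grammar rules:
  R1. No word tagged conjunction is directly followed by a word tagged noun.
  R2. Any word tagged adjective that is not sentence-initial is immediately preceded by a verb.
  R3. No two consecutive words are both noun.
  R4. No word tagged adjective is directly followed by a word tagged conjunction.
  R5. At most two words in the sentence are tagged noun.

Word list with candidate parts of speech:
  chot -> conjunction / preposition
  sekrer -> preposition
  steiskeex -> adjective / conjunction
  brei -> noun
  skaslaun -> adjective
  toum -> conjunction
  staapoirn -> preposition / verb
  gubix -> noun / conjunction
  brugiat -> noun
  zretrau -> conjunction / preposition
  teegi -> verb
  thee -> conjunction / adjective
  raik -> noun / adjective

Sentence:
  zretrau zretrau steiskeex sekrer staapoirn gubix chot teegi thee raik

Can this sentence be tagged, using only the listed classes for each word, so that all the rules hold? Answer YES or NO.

Candidates per position — 1:zretrau {conjunction,preposition}; 2:zretrau {conjunction,preposition}; 3:steiskeex {adjective,conjunction}; 4:sekrer {preposition}; 5:staapoirn {preposition,verb}; 6:gubix {noun,conjunction}; 7:chot {conjunction,preposition}; 8:teegi {verb}; 9:thee {conjunction,adjective}; 10:raik {noun,adjective}.
One satisfying assignment: conjunction conjunction conjunction preposition preposition conjunction conjunction verb adjective noun.
Rule-by-rule: rule 1 ok; rule 2 ok; rule 3 ok; rule 4 ok; rule 5 ok.

YES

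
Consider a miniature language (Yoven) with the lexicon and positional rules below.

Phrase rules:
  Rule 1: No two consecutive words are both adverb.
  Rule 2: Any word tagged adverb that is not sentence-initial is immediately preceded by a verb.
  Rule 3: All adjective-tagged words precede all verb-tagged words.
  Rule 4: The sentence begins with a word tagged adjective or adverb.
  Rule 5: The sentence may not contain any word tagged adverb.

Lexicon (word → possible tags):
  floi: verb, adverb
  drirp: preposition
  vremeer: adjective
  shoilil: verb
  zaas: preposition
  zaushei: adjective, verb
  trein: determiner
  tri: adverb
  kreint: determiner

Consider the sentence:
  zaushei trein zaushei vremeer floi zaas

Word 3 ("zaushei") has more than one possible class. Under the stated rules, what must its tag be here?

adjective

Candidates per position — 1:zaushei {adjective,verb}; 2:trein {determiner}; 3:zaushei {adjective,verb}; 4:vremeer {adjective}; 5:floi {verb,adverb}; 6:zaas {preposition}.
If word 1 were verb, no tagging could satisfy rule 3; so word 1 is adjective.
If word 3 were verb, no tagging could satisfy rule 3; so word 3 is adjective.
If word 5 were adverb, no tagging could satisfy rule 2; so word 5 is verb.
That leaves exactly one tagging: adjective determiner adjective adjective verb preposition.
Verifying each rule — rule 1 holds; rule 2 holds; rule 3 holds; rule 4 holds; rule 5 holds.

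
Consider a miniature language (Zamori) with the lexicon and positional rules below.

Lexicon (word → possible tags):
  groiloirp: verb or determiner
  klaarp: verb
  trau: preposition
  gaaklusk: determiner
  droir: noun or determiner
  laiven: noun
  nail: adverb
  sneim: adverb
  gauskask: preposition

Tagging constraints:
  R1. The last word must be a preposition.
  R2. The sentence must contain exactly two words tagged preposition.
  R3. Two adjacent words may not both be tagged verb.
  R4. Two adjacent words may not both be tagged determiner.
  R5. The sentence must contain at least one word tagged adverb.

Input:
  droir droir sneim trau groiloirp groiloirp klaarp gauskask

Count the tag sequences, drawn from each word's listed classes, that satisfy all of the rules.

3

Candidates per position — 1:droir {noun,determiner}; 2:droir {noun,determiner}; 3:sneim {adverb}; 4:trau {preposition}; 5:groiloirp {verb,determiner}; 6:groiloirp {verb,determiner}; 7:klaarp {verb}; 8:gauskask {preposition}.
There are 16 candidate sequences in total.
The sequences that satisfy every rule: noun noun adverb preposition verb determiner verb preposition; noun determiner adverb preposition verb determiner verb preposition; determiner noun adverb preposition verb determiner verb preposition.
Count = 3.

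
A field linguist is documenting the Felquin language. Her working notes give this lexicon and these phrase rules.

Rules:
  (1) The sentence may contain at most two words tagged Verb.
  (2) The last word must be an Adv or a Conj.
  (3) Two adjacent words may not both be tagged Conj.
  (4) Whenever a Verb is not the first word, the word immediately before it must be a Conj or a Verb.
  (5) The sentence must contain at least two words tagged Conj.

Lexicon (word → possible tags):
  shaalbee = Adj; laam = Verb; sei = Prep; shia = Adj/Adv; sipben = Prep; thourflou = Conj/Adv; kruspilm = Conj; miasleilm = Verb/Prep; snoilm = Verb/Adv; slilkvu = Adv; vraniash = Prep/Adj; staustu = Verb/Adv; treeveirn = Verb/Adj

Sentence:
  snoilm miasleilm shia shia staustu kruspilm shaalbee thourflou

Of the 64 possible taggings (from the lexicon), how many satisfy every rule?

Candidates per position — 1:snoilm {Verb,Adv}; 2:miasleilm {Verb,Prep}; 3:shia {Adj,Adv}; 4:shia {Adj,Adv}; 5:staustu {Verb,Adv}; 6:kruspilm {Conj}; 7:shaalbee {Adj}; 8:thourflou {Conj,Adv}.
There are 64 candidate sequences in total.
Checking each against the rules leaves 12 sequences.
Count = 12.

12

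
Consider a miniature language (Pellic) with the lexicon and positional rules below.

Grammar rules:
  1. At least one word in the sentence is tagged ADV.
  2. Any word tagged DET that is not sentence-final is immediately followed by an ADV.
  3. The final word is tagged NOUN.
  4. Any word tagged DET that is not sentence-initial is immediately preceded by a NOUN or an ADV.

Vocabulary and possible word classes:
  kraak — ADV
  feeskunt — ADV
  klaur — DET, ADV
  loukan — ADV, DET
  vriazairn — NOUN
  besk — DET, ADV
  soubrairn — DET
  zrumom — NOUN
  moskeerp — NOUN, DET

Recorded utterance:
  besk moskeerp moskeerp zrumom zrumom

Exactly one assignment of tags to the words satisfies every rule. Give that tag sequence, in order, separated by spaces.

Candidates per position — 1:besk {DET,ADV}; 2:moskeerp {NOUN,DET}; 3:moskeerp {NOUN,DET}; 4:zrumom {NOUN}; 5:zrumom {NOUN}.
Position 1: tagging it DET would leave rule 1 unsatisfiable, so it must be ADV.
Position 2: tagging it DET would leave rule 2 unsatisfiable, so it must be NOUN.
Position 3: tagging it DET would leave rule 2 unsatisfiable, so it must be NOUN.
The only consistent sequence is: ADV NOUN NOUN NOUN NOUN.
Check: rule 1 satisfied; rule 2 satisfied; rule 3 satisfied; rule 4 satisfied.

ADV NOUN NOUN NOUN NOUN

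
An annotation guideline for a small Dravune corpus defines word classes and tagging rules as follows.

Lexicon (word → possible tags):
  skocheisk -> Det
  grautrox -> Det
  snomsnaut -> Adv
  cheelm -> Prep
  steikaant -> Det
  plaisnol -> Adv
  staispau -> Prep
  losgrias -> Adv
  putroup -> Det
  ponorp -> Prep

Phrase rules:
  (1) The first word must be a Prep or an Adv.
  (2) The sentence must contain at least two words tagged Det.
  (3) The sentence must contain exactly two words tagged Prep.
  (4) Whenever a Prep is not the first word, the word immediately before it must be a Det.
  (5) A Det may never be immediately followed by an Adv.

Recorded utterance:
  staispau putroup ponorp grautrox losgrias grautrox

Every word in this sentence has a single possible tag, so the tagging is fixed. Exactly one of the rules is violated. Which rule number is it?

Fixed tagging: Prep Det Prep Det Adv Det.
Applying the rules: R1 pass, R2 pass, R3 pass, R4 pass, R5 fail.
Only rule 5 fails.

5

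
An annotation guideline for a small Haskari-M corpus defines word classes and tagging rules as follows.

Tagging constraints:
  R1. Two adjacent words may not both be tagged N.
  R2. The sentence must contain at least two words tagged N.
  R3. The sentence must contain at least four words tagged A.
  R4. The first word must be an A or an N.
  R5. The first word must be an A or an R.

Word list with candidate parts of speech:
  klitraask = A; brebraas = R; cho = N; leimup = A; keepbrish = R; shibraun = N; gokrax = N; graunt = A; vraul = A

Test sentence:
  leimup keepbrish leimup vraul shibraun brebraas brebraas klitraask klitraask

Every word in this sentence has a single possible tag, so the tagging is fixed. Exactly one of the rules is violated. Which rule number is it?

Fixed tagging: A R A A N R R A A.
Checking each rule: R1 ok, R2 fails, R3 ok, R4 ok, R5 ok.
Only rule 2 fails.

2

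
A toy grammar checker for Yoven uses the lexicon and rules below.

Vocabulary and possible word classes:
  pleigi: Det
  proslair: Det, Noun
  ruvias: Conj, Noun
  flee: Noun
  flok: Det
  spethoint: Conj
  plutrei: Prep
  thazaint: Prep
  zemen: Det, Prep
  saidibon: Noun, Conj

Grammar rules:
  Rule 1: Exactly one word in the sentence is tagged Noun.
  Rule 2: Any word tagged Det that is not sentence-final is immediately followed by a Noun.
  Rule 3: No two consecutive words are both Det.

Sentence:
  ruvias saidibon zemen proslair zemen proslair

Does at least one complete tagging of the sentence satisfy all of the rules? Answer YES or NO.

Candidates per position — 1:ruvias {Conj,Noun}; 2:saidibon {Noun,Conj}; 3:zemen {Det,Prep}; 4:proslair {Det,Noun}; 5:zemen {Det,Prep}; 6:proslair {Det,Noun}.
One satisfying assignment: Conj Conj Det Noun Prep Det.
Checking: rule 1 ok; rule 2 ok; rule 3 ok.

YES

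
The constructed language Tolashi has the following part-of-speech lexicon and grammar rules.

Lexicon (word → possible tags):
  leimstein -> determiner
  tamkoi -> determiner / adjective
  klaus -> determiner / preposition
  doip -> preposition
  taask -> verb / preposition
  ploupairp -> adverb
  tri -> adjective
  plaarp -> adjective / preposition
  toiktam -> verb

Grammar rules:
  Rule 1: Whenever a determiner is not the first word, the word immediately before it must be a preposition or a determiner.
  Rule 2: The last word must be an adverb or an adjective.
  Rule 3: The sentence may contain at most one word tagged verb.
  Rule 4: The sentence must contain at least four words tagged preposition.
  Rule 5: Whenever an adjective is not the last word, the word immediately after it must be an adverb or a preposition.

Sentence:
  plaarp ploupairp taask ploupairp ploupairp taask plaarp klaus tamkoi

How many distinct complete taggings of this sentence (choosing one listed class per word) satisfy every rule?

Candidates per position — 1:plaarp {adjective,preposition}; 2:ploupairp {adverb}; 3:taask {verb,preposition}; 4:ploupairp {adverb}; 5:ploupairp {adverb}; 6:taask {verb,preposition}; 7:plaarp {adjective,preposition}; 8:klaus {determiner,preposition}; 9:tamkoi {determiner,adjective}.
There are 64 candidate sequences in total.
Checking each against the rules leaves 6 sequences.
Count = 6.

6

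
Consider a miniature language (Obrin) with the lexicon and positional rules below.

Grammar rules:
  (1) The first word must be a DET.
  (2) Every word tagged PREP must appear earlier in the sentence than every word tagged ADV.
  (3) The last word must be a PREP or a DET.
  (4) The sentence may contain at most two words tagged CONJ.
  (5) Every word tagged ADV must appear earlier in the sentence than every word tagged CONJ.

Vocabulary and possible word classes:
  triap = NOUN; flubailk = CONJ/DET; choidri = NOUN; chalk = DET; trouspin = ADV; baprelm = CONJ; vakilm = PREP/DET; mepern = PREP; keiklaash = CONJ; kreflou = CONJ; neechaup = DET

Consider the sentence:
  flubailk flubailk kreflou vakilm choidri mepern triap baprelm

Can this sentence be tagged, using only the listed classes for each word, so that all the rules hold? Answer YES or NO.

NO

Candidates per position — 1:flubailk {CONJ,DET}; 2:flubailk {CONJ,DET}; 3:kreflou {CONJ}; 4:vakilm {PREP,DET}; 5:choidri {NOUN}; 6:mepern {PREP}; 7:triap {NOUN}; 8:baprelm {CONJ}.
Rule 3 cannot be satisfied by any choice of tags from the lexicon.
So there is no consistent tagging.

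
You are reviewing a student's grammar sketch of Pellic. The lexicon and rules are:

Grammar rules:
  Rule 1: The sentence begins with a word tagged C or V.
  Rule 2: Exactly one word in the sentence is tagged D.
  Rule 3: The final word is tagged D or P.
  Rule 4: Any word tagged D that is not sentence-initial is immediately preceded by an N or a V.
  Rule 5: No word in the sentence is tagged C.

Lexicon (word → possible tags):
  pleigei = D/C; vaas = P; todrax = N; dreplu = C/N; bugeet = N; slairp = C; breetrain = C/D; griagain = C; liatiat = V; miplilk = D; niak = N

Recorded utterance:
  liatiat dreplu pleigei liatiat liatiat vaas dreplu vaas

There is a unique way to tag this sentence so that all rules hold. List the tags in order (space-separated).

V N D V V P N P

Candidates per position — 1:liatiat {V}; 2:dreplu {C,N}; 3:pleigei {D,C}; 4:liatiat {V}; 5:liatiat {V}; 6:vaas {P}; 7:dreplu {C,N}; 8:vaas {P}.
Position 2: tagging it C would leave rule 5 unsatisfiable, so it must be N.
Position 3: tagging it C would leave rule 2 unsatisfiable, so it must be D.
Position 7: tagging it C would leave rule 5 unsatisfiable, so it must be N.
That leaves exactly one tagging: V N D V V P N P.
Checking: rule 1 satisfied; rule 2 satisfied; rule 3 satisfied; rule 4 satisfied; rule 5 satisfied.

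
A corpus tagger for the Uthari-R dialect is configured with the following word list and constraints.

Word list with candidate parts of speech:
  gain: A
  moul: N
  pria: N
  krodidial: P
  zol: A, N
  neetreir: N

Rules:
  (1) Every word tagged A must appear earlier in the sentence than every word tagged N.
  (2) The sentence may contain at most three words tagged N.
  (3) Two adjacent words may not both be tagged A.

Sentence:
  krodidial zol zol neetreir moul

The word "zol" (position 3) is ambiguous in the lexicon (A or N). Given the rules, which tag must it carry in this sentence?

N

Candidates per position — 1:krodidial {P}; 2:zol {A,N}; 3:zol {A,N}; 4:neetreir {N}; 5:moul {N}.
Position 3: the remaining choice is settled jointly with positions 2 — only N at position 3 is part of a tagging that satisfies every rule.
That leaves exactly one tagging: P A N N N.
Rule-by-rule: rule 1 ✓; rule 2 ✓; rule 3 ✓.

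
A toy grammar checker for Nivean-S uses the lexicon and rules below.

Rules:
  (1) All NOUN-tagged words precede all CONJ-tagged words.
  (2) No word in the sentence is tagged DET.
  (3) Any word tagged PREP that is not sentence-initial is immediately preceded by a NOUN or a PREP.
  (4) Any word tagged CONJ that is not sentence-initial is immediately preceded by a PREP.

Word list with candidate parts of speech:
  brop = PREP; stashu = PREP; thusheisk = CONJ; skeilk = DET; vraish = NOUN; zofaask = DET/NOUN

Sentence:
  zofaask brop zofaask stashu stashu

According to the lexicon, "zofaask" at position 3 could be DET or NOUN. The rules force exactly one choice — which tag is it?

NOUN

Candidates per position — 1:zofaask {DET,NOUN}; 2:brop {PREP}; 3:zofaask {DET,NOUN}; 4:stashu {PREP}; 5:stashu {PREP}.
Position 1: DET is ruled out by rule 2; that leaves NOUN.
Position 3: DET is ruled out by rule 2; that leaves NOUN.
So the tagging must be: NOUN PREP NOUN PREP PREP.
Rule-by-rule: rule 1 holds; rule 2 holds; rule 3 holds; rule 4 holds.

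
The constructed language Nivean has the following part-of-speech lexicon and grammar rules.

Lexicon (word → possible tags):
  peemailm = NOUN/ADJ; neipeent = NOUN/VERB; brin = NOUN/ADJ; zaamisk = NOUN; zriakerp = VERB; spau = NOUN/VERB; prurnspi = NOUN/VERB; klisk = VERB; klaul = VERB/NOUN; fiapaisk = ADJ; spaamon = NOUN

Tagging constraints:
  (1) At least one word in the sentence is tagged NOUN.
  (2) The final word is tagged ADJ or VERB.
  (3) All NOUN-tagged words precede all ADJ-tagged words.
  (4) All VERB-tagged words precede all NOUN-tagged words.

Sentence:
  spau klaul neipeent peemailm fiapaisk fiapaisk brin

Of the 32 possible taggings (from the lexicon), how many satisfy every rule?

Candidates per position — 1:spau {NOUN,VERB}; 2:klaul {VERB,NOUN}; 3:neipeent {NOUN,VERB}; 4:peemailm {NOUN,ADJ}; 5:fiapaisk {ADJ}; 6:fiapaisk {ADJ}; 7:brin {NOUN,ADJ}.
There are 32 candidate sequences in total.
Checking each against the rules leaves 7 sequences.
Count = 7.

7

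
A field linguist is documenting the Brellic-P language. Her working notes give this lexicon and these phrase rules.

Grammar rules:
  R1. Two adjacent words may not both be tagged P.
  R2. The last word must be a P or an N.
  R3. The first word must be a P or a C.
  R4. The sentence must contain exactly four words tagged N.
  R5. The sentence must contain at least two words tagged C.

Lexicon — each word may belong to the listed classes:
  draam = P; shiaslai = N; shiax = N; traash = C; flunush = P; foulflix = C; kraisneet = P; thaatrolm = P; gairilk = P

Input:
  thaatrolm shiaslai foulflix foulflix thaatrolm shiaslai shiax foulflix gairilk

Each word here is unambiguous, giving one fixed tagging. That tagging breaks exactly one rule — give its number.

Fixed tagging: P N C C P N N C P.
Rule check: R1 holds, R2 holds, R3 holds, R4 violated, R5 holds.
Only rule 4 fails.

4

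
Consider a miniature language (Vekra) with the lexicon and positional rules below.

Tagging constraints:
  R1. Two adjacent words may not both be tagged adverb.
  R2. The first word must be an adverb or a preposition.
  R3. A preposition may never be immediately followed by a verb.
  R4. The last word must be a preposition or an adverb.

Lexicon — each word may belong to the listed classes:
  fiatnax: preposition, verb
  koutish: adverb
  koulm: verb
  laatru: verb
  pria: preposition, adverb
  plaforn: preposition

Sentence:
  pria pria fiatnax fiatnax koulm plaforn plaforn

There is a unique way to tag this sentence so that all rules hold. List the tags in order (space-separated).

Candidates per position — 1:pria {preposition,adverb}; 2:pria {preposition,adverb}; 3:fiatnax {preposition,verb}; 4:fiatnax {preposition,verb}; 5:koulm {verb}; 6:plaforn {preposition}; 7:plaforn {preposition}.
At position 2, choosing preposition makes rule 3 impossible to satisfy; hence adverb.
At position 3, choosing preposition makes rule 3 impossible to satisfy; hence verb.
At position 4, choosing preposition makes rule 3 impossible to satisfy; hence verb.
At position 1, choosing adverb makes rule 1 impossible to satisfy; hence preposition.
So the tagging must be: preposition adverb verb verb verb preposition preposition.
Verifying each rule — rule 1 ✓; rule 2 ✓; rule 3 ✓; rule 4 ✓.

preposition adverb verb verb verb preposition preposition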